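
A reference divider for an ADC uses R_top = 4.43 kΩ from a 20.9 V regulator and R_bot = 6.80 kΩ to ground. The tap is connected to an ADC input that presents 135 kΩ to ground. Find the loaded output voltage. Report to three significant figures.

V_out ≈ 12.4 V

The load sits in parallel with R_bot: R_bot‖R_L = (6.80 × 135) / (6.80 + 135) = 6.474 kΩ.
V_out = 20.9 × 6.474 / (4.43 + 6.474) = 20.9 × 6.474/10.90 = 12.4 V.
(Unloaded it would have been 12.7 V.)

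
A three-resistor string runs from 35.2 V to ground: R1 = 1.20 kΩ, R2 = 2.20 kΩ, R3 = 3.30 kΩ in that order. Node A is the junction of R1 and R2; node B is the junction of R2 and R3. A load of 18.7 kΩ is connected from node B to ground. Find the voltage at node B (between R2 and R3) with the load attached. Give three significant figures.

At node B, R3 is in parallel with the load: R3‖R_L = 2.805 kΩ.
Below node A the resistance is R2 + (R3‖R_L) = 5.005 kΩ, so V_A = 35.2 × 5.005/6.205 = 28.39 V.
Then V_B = V_A × (R3‖R_L)/(R2 + R3‖R_L) = 28.39 × 2.805/5.005 = 15.9 V.

V ≈ 15.9 V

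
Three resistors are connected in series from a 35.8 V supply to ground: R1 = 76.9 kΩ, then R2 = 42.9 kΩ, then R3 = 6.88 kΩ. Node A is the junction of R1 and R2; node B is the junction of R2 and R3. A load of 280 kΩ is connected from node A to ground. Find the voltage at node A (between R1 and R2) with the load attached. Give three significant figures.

Below node A the series string R2+R3 = 49.78 kΩ sits in parallel with the 280 kΩ load: 42.27 kΩ.
V_A = 35.8 × 42.27/(76.9 + 42.27) = 12.7 V.

V ≈ 12.7 V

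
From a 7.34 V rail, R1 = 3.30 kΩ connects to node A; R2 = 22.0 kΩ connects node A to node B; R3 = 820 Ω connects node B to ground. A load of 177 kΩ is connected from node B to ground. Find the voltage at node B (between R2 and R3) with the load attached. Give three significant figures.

V ≈ 0.229 V

At node B, R3 is in parallel with the load: R3‖R_L = 816.2 Ω.
Below node A the resistance is R2 + (R3‖R_L) = 22820 Ω, so V_A = 7.34 × 22820/26120 = 6.413 V.
Then V_B = V_A × (R3‖R_L)/(R2 + R3‖R_L) = 6.413 × 816.2/22820 = 0.229 V.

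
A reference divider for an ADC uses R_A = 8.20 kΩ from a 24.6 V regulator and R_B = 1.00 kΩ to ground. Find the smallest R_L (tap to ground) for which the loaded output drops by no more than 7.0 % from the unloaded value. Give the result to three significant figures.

R_L(min) ≈ 11.8 kΩ

Output resistance R_th = R_A‖R_B = (8200 × 1000)/9200 = 891.3 Ω.
The fractional drop is R_th/(R_th + R_L); requiring this ≤ 0.0700 gives R_L ≥ R_th(1/0.0700 − 1) = 891.3 × 13.29 = 11.8 kΩ.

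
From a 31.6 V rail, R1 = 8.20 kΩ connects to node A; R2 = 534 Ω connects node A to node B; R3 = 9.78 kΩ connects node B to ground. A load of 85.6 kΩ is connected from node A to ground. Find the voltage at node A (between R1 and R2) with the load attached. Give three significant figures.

V ≈ 16.7 V

Below node A the series string R2+R3 = 10310 Ω sits in parallel with the 85600 Ω load: 9205 Ω.
V_A = 31.6 × 9205/(8200 + 9205) = 16.7 V.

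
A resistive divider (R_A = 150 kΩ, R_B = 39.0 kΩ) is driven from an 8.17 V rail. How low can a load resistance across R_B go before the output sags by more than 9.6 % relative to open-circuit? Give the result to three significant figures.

Output resistance R_th = R_A‖R_B = (150 × 39.0)/189.0 = 30.95 kΩ.
The fractional drop is R_th/(R_th + R_L); requiring this ≤ 0.0960 gives R_L ≥ R_th(1/0.0960 − 1) = 30.95 × 9.417 = 291 kΩ.

R_L(min) ≈ 291 kΩ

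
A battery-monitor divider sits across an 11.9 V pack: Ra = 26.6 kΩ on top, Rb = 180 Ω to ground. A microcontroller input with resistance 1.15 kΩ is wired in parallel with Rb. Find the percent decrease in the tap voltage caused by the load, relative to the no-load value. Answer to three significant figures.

The divider's output (Thévenin) resistance is Ra‖Rb = 178.8 Ω.
Fractional drop under load = R_th/(R_th + R_L) = 178.8 / (178.8 + 1150) = 0.1346.
So the output falls by 13.5 %.

13.5 %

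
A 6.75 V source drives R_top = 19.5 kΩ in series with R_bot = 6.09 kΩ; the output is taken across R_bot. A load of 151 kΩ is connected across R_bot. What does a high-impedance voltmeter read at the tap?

The load sits in parallel with R_bot: R_bot‖R_L = (6.09 × 151) / (6.09 + 151) = 5.854 kΩ.
V_out = 6.75 × 5.854 / (19.5 + 5.854) = 6.75 × 5.854/25.35 = 1.56 V.

V_out ≈ 1.56 V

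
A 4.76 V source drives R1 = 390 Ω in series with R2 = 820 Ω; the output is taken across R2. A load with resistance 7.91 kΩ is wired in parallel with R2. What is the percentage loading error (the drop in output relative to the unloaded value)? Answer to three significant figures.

3.23 %

The divider's output (Thévenin) resistance is R1‖R2 = 264.3 Ω.
Fractional drop under load = R_th/(R_th + R_L) = 264.3 / (264.3 + 7910) = 0.03233.
So the output falls by 3.23 %.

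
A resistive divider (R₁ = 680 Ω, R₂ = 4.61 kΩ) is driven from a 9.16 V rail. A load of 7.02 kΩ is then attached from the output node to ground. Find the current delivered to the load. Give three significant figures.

I_L ≈ 1.05 mA

R₂‖R_L = 2783 Ω; V_out = 9.16 × 2783/3463 = 7.361 V.
I_L = V_out / R_L = 7.361 / 7.02 kΩ = 1.05 mA.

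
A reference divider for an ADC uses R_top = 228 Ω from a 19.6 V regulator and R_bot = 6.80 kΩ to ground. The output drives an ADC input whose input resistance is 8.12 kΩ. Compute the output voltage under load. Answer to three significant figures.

V_out ≈ 18.5 V

The load sits in parallel with R_bot: R_bot‖R_L = (6800 × 8120) / (6800 + 8120) = 3701 Ω.
V_out = 19.6 × 3701 / (228 + 3701) = 19.6 × 3701/3929 = 18.5 V.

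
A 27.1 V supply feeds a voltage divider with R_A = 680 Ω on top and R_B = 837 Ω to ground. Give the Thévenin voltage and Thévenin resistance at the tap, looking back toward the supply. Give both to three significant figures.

V_th is the open-circuit tap voltage: 27.1 × 837/(680 + 837) = 15.0 V.
With the supply zeroed, R_A and R_B appear in parallel from the tap: R_th = R_A‖R_B = (680 × 837)/1517 = 375 Ω.

V_th = 15.0 V, R_th = 375 Ω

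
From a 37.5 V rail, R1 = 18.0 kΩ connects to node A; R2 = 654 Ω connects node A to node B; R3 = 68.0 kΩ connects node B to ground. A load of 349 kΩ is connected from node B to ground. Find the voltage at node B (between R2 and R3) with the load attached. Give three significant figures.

V ≈ 28.2 V

At node B, R3 is in parallel with the load: R3‖R_L = 56910 Ω.
Below node A the resistance is R2 + (R3‖R_L) = 57570 Ω, so V_A = 37.5 × 57570/75570 = 28.57 V.
Then V_B = V_A × (R3‖R_L)/(R2 + R3‖R_L) = 28.57 × 56910/57570 = 28.2 V.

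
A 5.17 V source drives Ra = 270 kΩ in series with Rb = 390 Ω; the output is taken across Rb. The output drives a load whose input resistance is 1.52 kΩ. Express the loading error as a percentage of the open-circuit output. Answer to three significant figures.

20.4 %

Unloaded V = 5.17 × 390/270400 = 0.007457 V.
Loaded: Rb‖R_L = 310.4 Ω, giving V = 5.17 × 310.4/270300 = 0.005936 V.
Drop = (0.007457 − 0.005936) / 0.007457 = 20.4 %.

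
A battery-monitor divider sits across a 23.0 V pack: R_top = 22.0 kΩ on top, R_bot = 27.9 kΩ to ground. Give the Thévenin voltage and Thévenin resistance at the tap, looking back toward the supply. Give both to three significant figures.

V_th is the open-circuit tap voltage: 23.0 × 27.9/(22.0 + 27.9) = 12.9 V.
With the supply zeroed, R_top and R_bot appear in parallel from the tap: R_th = R_top‖R_bot = (22.0 × 27.9)/49.90 = 12.3 kΩ.

V_th = 12.9 V, R_th = 12.3 kΩ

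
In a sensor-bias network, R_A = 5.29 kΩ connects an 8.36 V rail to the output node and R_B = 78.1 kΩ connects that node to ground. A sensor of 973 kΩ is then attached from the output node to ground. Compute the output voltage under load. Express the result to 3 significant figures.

The load sits in parallel with R_B: R_B‖R_L = (78.1 × 973) / (78.1 + 973) = 72.30 kΩ.
V_out = 8.36 × 72.30 / (5.29 + 72.30) = 8.36 × 72.30/77.59 = 7.79 V.

V_out ≈ 7.79 V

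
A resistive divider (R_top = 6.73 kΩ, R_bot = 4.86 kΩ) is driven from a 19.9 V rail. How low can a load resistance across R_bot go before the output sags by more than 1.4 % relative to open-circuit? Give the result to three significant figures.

Output resistance R_th = R_top‖R_bot = (6.73 × 4.86)/11.59 = 2.822 kΩ.
The fractional drop is R_th/(R_th + R_L); requiring this ≤ 0.0140 gives R_L ≥ R_th(1/0.0140 − 1) = 2.822 × 70.43 = 199 kΩ.

R_L(min) ≈ 199 kΩ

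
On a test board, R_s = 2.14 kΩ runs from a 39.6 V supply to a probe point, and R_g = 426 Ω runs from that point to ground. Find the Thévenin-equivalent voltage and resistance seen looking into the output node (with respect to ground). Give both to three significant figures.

V_th is the open-circuit tap voltage: 39.6 × 426/(2140 + 426) = 6.57 V.
With the supply zeroed, R_s and R_g appear in parallel from the tap: R_th = R_s‖R_g = (2140 × 426)/2566 = 355 Ω.

V_th = 6.57 V, R_th = 355 Ω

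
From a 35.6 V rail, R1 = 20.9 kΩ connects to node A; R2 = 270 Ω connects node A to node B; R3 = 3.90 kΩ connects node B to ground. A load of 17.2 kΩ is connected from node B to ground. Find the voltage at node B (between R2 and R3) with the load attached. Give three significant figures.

At node B, R3 is in parallel with the load: R3‖R_L = 3179 Ω.
Below node A the resistance is R2 + (R3‖R_L) = 3449 Ω, so V_A = 35.6 × 3449/24350 = 5.043 V.
Then V_B = V_A × (R3‖R_L)/(R2 + R3‖R_L) = 5.043 × 3179/3449 = 4.65 V.

V ≈ 4.65 V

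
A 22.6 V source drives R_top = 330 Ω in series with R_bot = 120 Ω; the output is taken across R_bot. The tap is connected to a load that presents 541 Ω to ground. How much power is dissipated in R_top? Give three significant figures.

P ≈ 919 mW

Total resistance from the source is R_top + (R_bot‖R_L) = 428.2 Ω, so I = 22.6/428.2 Ω = 52.78 mA.
P = I²·R_top = (52.78 mA)² × 330 Ω = 919 mW.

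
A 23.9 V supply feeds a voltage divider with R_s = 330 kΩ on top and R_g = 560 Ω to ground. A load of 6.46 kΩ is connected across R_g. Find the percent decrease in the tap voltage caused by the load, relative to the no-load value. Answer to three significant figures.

The divider's output (Thévenin) resistance is R_s‖R_g = 559.1 Ω.
Fractional drop under load = R_th/(R_th + R_L) = 559.1 / (559.1 + 6460) = 0.07965.
So the output falls by 7.96 %.

7.96 %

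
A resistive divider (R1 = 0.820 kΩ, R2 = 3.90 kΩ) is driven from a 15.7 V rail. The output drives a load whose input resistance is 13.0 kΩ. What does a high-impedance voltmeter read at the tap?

V_out ≈ 12.3 V

The load sits in parallel with R2: R2‖R_L = (3900 × 13000) / (3900 + 13000) = 3000 Ω.
V_out = 15.7 × 3000 / (820 + 3000) = 15.7 × 3000/3820 = 12.3 V.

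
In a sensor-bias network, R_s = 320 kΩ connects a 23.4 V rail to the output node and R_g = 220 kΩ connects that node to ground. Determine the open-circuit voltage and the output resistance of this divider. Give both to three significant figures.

V_th is the open-circuit tap voltage: 23.4 × 220/(320 + 220) = 9.53 V.
With the supply zeroed, R_s and R_g appear in parallel from the tap: R_th = R_s‖R_g = (320 × 220)/540.0 = 130 kΩ.

V_th = 9.53 V, R_th = 130 kΩ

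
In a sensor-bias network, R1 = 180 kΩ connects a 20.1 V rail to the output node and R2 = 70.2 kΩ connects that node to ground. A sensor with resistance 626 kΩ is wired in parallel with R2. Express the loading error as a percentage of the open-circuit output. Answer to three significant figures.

The divider's output (Thévenin) resistance is R1‖R2 = 50.50 kΩ.
Fractional drop under load = R_th/(R_th + R_L) = 50.50 / (50.50 + 626) = 0.07465.
So the output falls by 7.47 %.

7.47 %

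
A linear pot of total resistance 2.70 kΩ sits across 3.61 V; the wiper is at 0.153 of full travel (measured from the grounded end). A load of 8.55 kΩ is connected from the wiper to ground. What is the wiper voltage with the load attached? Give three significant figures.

V ≈ 0.531 V

The wiper splits the pot into (1−α)R = 2287 Ω above and αR = 413.1 Ω below.
Lower section ‖ load = 394.1 Ω.
V_wiper = 3.61 × 394.1/(2287 + 394.1) = 0.531 V.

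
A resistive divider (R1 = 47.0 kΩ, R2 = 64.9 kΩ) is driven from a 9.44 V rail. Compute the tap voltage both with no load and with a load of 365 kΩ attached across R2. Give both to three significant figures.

Open-circuit: V = 9.44 × 64.9/(47.0 + 64.9) = 5.48 V.
With the load, R2 becomes R2‖R_L = 55.10 kΩ, so V = 9.44 × 55.10/102.1 = 5.09 V.

Unloaded: 5.48 V; loaded: 5.09 V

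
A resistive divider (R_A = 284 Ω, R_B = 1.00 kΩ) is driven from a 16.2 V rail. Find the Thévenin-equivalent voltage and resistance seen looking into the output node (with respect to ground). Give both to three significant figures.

V_th is the open-circuit tap voltage: 16.2 × 1000/(284 + 1000) = 12.6 V.
With the supply zeroed, R_A and R_B appear in parallel from the tap: R_th = R_A‖R_B = (284 × 1000)/1284 = 221 Ω.

V_th = 12.6 V, R_th = 221 Ω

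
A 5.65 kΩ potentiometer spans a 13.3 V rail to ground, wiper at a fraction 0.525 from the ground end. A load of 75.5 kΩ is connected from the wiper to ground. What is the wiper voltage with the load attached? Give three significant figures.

The wiper splits the pot into (1−α)R = 2.684 kΩ above and αR = 2.966 kΩ below.
Lower section ‖ load = 2.854 kΩ.
V_wiper = 13.3 × 2.854/(2.684 + 2.854) = 6.85 V.

V ≈ 6.85 V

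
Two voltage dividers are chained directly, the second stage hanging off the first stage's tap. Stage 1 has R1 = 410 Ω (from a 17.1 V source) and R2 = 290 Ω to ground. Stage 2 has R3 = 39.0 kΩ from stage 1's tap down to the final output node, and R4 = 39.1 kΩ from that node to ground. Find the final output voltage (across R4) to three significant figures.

Stage 2 presents R3+R4 = 78100 Ω as a load on stage 1's tap.
Stage 1's lower leg becomes R2‖(R3+R4) = 288.9 Ω, so V_mid = 17.1 × 288.9/698.9 = 7.069 V.
Stage 2 is itself unloaded: V_out = V_mid × R4/(R3+R4) = 7.069 × 39100/78100 = 3.54 V.

V_out ≈ 3.54 V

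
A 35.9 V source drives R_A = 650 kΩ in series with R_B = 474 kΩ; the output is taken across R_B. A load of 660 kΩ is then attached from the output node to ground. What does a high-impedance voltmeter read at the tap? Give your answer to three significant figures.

The load sits in parallel with R_B: R_B‖R_L = (474 × 660) / (474 + 660) = 275.9 kΩ.
V_out = 35.9 × 275.9 / (650 + 275.9) = 35.9 × 275.9/925.9 = 10.7 V.

V_out ≈ 10.7 V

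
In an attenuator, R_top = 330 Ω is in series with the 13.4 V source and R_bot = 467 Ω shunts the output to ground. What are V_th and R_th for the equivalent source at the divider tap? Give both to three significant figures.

V_th = 7.85 V, R_th = 193 Ω

V_th is the open-circuit tap voltage: 13.4 × 467/(330 + 467) = 7.85 V.
With the supply zeroed, R_top and R_bot appear in parallel from the tap: R_th = R_top‖R_bot = (330 × 467)/797.0 = 193 Ω.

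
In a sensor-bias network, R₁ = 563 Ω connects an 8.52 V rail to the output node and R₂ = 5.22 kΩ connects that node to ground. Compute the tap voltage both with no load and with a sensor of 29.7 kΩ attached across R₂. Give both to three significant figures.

Open-circuit: V = 8.52 × 5220/(563 + 5220) = 7.69 V.
With the load, R₂ becomes R₂‖R_L = 4440 Ω, so V = 8.52 × 4440/5003 = 7.56 V.

Unloaded: 7.69 V; loaded: 7.56 V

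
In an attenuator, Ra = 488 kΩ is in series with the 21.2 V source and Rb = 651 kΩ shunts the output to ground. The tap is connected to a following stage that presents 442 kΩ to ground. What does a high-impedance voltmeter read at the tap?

The load sits in parallel with Rb: Rb‖R_L = (651 × 442) / (651 + 442) = 263.3 kΩ.
V_out = 21.2 × 263.3 / (488 + 263.3) = 21.2 × 263.3/751.3 = 7.43 V.

V_out ≈ 7.43 V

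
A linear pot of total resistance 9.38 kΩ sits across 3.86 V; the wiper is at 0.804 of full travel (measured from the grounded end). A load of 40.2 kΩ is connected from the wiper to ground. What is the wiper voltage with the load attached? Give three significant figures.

The wiper splits the pot into (1−α)R = 1.838 kΩ above and αR = 7.542 kΩ below.
Lower section ‖ load = 6.350 kΩ.
V_wiper = 3.86 × 6.350/(1.838 + 6.350) = 2.99 V.

V ≈ 2.99 V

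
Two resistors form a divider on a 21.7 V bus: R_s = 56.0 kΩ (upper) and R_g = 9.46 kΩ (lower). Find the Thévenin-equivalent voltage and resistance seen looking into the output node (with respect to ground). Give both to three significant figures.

V_th = 3.14 V, R_th = 8.09 kΩ

V_th is the open-circuit tap voltage: 21.7 × 9.46/(56.0 + 9.46) = 3.14 V.
With the supply zeroed, R_s and R_g appear in parallel from the tap: R_th = R_s‖R_g = (56.0 × 9.46)/65.46 = 8.09 kΩ.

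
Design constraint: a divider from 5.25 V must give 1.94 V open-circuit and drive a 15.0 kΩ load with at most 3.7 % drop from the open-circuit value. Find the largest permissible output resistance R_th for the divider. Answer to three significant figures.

Loading drop = R_th/(R_th + R_L) ≤ 0.0370, so R_th ≤ R_L · ε/(1−ε) = 15.0 kΩ × 0.0370/0.9630 = 576 Ω.

R_th ≤ 576 Ω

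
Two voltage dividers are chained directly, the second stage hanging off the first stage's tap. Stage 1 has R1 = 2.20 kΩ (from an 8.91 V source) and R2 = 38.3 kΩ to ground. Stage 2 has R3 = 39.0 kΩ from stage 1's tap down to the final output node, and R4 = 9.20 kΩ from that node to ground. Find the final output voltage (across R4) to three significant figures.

Stage 2 presents R3+R4 = 48.20 kΩ as a load on stage 1's tap.
Stage 1's lower leg becomes R2‖(R3+R4) = 21.34 kΩ, so V_mid = 8.91 × 21.34/23.54 = 8.077 V.
Stage 2 is itself unloaded: V_out = V_mid × R4/(R3+R4) = 8.077 × 9.20/48.20 = 1.54 V.

V_out ≈ 1.54 V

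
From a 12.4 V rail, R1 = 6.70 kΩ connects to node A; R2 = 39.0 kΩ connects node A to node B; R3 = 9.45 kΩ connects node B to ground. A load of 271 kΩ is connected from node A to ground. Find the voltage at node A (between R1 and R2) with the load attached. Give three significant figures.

V ≈ 10.7 V

Below node A the series string R2+R3 = 48.45 kΩ sits in parallel with the 271 kΩ load: 41.10 kΩ.
V_A = 12.4 × 41.10/(6.70 + 41.10) = 10.7 V.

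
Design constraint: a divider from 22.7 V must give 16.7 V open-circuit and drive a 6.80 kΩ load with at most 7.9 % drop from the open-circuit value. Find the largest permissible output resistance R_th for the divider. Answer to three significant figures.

Loading drop = R_th/(R_th + R_L) ≤ 0.0790, so R_th ≤ R_L · ε/(1−ε) = 6.80 kΩ × 0.0790/0.9210 = 583 Ω.

R_th ≤ 583 Ω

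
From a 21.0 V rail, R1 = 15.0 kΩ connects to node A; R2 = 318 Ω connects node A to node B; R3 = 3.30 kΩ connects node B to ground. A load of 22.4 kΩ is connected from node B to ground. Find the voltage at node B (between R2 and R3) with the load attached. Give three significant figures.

At node B, R3 is in parallel with the load: R3‖R_L = 2876 Ω.
Below node A the resistance is R2 + (R3‖R_L) = 3194 Ω, so V_A = 21.0 × 3194/18190 = 3.687 V.
Then V_B = V_A × (R3‖R_L)/(R2 + R3‖R_L) = 3.687 × 2876/3194 = 3.32 V.

V ≈ 3.32 V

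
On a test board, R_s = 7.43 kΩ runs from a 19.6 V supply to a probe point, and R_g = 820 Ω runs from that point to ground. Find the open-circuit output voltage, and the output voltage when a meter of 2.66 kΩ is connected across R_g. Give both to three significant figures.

Open-circuit: V = 19.6 × 820/(7430 + 820) = 1.95 V.
With the load, R_g becomes R_g‖R_L = 626.8 Ω, so V = 19.6 × 626.8/8057 = 1.52 V.

Unloaded: 1.95 V; loaded: 1.52 V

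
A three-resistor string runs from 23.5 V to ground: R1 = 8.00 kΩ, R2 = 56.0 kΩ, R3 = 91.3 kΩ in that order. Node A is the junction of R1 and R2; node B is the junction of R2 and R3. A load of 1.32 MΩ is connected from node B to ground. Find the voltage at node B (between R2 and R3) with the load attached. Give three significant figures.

At node B, R3 is in parallel with the load: R3‖R_L = 85.39 kΩ.
Below node A the resistance is R2 + (R3‖R_L) = 141.4 kΩ, so V_A = 23.5 × 141.4/149.4 = 22.24 V.
Then V_B = V_A × (R3‖R_L)/(R2 + R3‖R_L) = 22.24 × 85.39/141.4 = 13.4 V.

V ≈ 13.4 V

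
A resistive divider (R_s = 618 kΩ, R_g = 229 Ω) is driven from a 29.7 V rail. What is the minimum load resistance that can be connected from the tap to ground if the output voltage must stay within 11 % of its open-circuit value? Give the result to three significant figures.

R_L(min) ≈ 1.85 kΩ

Output resistance R_th = R_s‖R_g = (618000 × 229)/618200 = 228.9 Ω.
The fractional drop is R_th/(R_th + R_L); requiring this ≤ 0.110 gives R_L ≥ R_th(1/0.110 − 1) = 228.9 × 8.091 = 1.85 kΩ.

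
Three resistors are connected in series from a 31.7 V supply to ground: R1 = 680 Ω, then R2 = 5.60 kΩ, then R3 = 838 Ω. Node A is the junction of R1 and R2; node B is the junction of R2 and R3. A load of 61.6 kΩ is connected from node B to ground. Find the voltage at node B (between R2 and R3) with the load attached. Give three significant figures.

At node B, R3 is in parallel with the load: R3‖R_L = 826.8 Ω.
Below node A the resistance is R2 + (R3‖R_L) = 6427 Ω, so V_A = 31.7 × 6427/7107 = 28.67 V.
Then V_B = V_A × (R3‖R_L)/(R2 + R3‖R_L) = 28.67 × 826.8/6427 = 3.69 V.

V ≈ 3.69 V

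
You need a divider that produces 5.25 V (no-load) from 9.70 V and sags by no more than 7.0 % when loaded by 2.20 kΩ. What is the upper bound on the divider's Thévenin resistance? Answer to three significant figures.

R_th ≤ 166 Ω

Loading drop = R_th/(R_th + R_L) ≤ 0.0700, so R_th ≤ R_L · ε/(1−ε) = 2.20 kΩ × 0.0700/0.9300 = 166 Ω.
(Any R1, R2 with R2/(R1+R2) = 0.541 and R1‖R2 ≤ 166 Ω will meet the spec.)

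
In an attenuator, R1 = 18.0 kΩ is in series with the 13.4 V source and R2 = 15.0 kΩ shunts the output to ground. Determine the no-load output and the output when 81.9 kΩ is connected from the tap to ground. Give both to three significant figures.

Unloaded: 6.09 V; loaded: 5.54 V

Open-circuit: V = 13.4 × 15.0/(18.0 + 15.0) = 6.09 V.
With the load, R2 becomes R2‖R_L = 12.68 kΩ, so V = 13.4 × 12.68/30.68 = 5.54 V.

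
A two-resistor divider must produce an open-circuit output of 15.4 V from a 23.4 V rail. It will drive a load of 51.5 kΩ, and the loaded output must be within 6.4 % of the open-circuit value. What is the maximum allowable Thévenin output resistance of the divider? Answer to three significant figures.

R_th ≤ 3.52 kΩ

Loading drop = R_th/(R_th + R_L) ≤ 0.0640, so R_th ≤ R_L · ε/(1−ε) = 51.5 kΩ × 0.0640/0.9360 = 3.52 kΩ.
(Any R1, R2 with R2/(R1+R2) = 0.658 and R1‖R2 ≤ 3.52 kΩ will meet the spec.)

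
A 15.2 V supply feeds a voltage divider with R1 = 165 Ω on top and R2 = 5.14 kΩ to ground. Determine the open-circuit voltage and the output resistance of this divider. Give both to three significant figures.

V_th is the open-circuit tap voltage: 15.2 × 5140/(165 + 5140) = 14.7 V.
With the supply zeroed, R1 and R2 appear in parallel from the tap: R_th = R1‖R2 = (165 × 5140)/5305 = 160 Ω.

V_th = 14.7 V, R_th = 160 Ω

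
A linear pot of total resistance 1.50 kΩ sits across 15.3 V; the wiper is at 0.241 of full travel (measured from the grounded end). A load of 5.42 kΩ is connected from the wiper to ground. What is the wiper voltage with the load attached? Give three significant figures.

V ≈ 3.51 V

The wiper splits the pot into (1−α)R = 1138 Ω above and αR = 361.5 Ω below.
Lower section ‖ load = 338.9 Ω.
V_wiper = 15.3 × 338.9/(1138 + 338.9) = 3.51 V.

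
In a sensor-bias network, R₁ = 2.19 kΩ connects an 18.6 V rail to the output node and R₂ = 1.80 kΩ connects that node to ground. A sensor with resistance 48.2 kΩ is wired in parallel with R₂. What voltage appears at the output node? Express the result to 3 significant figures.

The load sits in parallel with R₂: R₂‖R_L = (1.80 × 48.2) / (1.80 + 48.2) = 1.735 kΩ.
V_out = 18.6 × 1.735 / (2.19 + 1.735) = 18.6 × 1.735/3.925 = 8.22 V.
(Unloaded it would have been 8.39 V.)

V_out ≈ 8.22 V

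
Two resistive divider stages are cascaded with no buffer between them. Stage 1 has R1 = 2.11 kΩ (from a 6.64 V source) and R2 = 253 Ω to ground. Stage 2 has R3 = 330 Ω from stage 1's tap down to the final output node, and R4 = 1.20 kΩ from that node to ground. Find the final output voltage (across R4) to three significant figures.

V_out ≈ 0.486 V

Stage 2 presents R3+R4 = 1530 Ω as a load on stage 1's tap.
Stage 1's lower leg becomes R2‖(R3+R4) = 217.1 Ω, so V_mid = 6.64 × 217.1/2327 = 0.6195 V.
Stage 2 is itself unloaded: V_out = V_mid × R4/(R3+R4) = 0.6195 × 1200/1530 = 0.486 V.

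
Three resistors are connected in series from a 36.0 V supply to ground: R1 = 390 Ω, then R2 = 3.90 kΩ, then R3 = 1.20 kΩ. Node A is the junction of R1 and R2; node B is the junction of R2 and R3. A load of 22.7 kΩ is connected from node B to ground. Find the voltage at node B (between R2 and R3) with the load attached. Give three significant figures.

V ≈ 7.56 V

At node B, R3 is in parallel with the load: R3‖R_L = 1140 Ω.
Below node A the resistance is R2 + (R3‖R_L) = 5040 Ω, so V_A = 36.0 × 5040/5430 = 33.41 V.
Then V_B = V_A × (R3‖R_L)/(R2 + R3‖R_L) = 33.41 × 1140/5040 = 7.56 V.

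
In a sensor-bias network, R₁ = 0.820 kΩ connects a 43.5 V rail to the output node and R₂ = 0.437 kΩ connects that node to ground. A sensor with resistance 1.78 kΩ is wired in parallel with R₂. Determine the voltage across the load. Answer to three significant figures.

The load sits in parallel with R₂: R₂‖R_L = (437 × 1780) / (437 + 1780) = 350.9 Ω.
V_out = 43.5 × 350.9 / (820 + 350.9) = 43.5 × 350.9/1171 = 13.0 V.
(Unloaded it would have been 15.1 V.)

V_out ≈ 13.0 V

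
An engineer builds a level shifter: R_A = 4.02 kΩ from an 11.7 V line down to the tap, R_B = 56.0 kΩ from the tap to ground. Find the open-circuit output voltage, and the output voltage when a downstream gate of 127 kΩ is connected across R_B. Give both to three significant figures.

Unloaded: 10.9 V; loaded: 10.6 V

Open-circuit: V = 11.7 × 56.0/(4.02 + 56.0) = 10.9 V.
With the load, R_B becomes R_B‖R_L = 38.86 kΩ, so V = 11.7 × 38.86/42.88 = 10.6 V.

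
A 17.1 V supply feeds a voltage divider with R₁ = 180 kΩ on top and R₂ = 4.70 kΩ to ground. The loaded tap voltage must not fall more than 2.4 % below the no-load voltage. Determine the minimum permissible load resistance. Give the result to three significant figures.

R_L(min) ≈ 186 kΩ

Output resistance R_th = R₁‖R₂ = (180 × 4.70)/184.7 = 4.580 kΩ.
The fractional drop is R_th/(R_th + R_L); requiring this ≤ 0.0240 gives R_L ≥ R_th(1/0.0240 − 1) = 4.580 × 40.67 = 186 kΩ.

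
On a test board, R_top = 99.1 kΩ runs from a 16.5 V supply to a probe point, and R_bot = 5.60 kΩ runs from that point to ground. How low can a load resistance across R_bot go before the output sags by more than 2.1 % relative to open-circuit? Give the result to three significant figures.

R_L(min) ≈ 247 kΩ

Output resistance R_th = R_top‖R_bot = (99.1 × 5.60)/104.7 = 5.300 kΩ.
The fractional drop is R_th/(R_th + R_L); requiring this ≤ 0.0210 gives R_L ≥ R_th(1/0.0210 − 1) = 5.300 × 46.62 = 247 kΩ.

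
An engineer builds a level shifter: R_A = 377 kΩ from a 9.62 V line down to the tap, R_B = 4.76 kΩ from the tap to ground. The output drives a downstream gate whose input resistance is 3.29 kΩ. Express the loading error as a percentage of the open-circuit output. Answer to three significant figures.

58.8 %

Unloaded V = 9.62 × 4.76/381.8 = 0.1199 V.
Loaded: R_B‖R_L = 1.945 kΩ, giving V = 9.62 × 1.945/378.9 = 0.04939 V.
Drop = (0.1199 − 0.04939) / 0.1199 = 58.8 %.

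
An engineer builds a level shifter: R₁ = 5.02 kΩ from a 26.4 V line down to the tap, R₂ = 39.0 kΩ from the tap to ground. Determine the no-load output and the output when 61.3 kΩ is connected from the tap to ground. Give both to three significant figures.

Open-circuit: V = 26.4 × 39.0/(5.02 + 39.0) = 23.4 V.
With the load, R₂ becomes R₂‖R_L = 23.84 kΩ, so V = 26.4 × 23.84/28.86 = 21.8 V.

Unloaded: 23.4 V; loaded: 21.8 V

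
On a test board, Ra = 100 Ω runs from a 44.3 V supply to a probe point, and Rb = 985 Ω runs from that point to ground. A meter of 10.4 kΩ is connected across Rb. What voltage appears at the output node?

V_out ≈ 39.9 V

The load sits in parallel with Rb: Rb‖R_L = (985 × 10400) / (985 + 10400) = 899.8 Ω.
V_out = 44.3 × 899.8 / (100 + 899.8) = 44.3 × 899.8/999.8 = 39.9 V.
(Unloaded it would have been 40.2 V.)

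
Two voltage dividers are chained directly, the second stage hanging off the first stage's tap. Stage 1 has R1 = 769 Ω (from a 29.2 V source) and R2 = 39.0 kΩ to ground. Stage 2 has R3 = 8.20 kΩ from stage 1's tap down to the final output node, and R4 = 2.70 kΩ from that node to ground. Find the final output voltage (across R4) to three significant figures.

V_out ≈ 6.63 V

Stage 2 presents R3+R4 = 10900 Ω as a load on stage 1's tap.
Stage 1's lower leg becomes R2‖(R3+R4) = 8519 Ω, so V_mid = 29.2 × 8519/9288 = 26.78 V.
Stage 2 is itself unloaded: V_out = V_mid × R4/(R3+R4) = 26.78 × 2700/10900 = 6.63 V.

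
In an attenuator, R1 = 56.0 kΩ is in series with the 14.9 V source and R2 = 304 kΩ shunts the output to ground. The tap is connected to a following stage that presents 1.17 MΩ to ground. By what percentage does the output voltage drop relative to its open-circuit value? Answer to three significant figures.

3.88 %

The divider's output (Thévenin) resistance is R1‖R2 = 47.29 kΩ.
Fractional drop under load = R_th/(R_th + R_L) = 47.29 / (47.29 + 1170) = 0.03885.
So the output falls by 3.88 %.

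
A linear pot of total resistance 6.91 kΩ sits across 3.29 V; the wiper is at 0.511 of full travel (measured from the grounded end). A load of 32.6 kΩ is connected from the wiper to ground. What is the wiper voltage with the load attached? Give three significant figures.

The wiper splits the pot into (1−α)R = 3.379 kΩ above and αR = 3.531 kΩ below.
Lower section ‖ load = 3.186 kΩ.
V_wiper = 3.29 × 3.186/(3.379 + 3.186) = 1.60 V.

V ≈ 1.60 V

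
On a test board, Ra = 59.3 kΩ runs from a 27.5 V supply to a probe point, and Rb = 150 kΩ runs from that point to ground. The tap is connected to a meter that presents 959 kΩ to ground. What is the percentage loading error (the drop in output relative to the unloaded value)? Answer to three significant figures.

4.24 %

The divider's output (Thévenin) resistance is Ra‖Rb = 42.50 kΩ.
Fractional drop under load = R_th/(R_th + R_L) = 42.50 / (42.50 + 959) = 0.04244.
So the output falls by 4.24 %.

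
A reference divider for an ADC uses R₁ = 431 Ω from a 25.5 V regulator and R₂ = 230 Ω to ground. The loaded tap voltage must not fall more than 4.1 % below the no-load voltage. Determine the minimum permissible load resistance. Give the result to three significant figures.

Output resistance R_th = R₁‖R₂ = (431 × 230)/661.0 = 150.0 Ω.
The fractional drop is R_th/(R_th + R_L); requiring this ≤ 0.0410 gives R_L ≥ R_th(1/0.0410 − 1) = 150.0 × 23.39 = 3.51 kΩ.

R_L(min) ≈ 3.51 kΩ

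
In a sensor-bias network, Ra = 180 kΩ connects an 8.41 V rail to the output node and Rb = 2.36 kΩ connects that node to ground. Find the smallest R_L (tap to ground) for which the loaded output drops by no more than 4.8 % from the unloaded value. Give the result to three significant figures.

R_L(min) ≈ 46.2 kΩ

Output resistance R_th = Ra‖Rb = (180 × 2.36)/182.4 = 2.329 kΩ.
The fractional drop is R_th/(R_th + R_L); requiring this ≤ 0.0480 gives R_L ≥ R_th(1/0.0480 − 1) = 2.329 × 19.83 = 46.2 kΩ.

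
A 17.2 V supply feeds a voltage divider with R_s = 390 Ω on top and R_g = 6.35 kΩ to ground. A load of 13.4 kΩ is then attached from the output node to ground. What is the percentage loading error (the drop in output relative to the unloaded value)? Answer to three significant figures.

The divider's output (Thévenin) resistance is R_s‖R_g = 367.4 Ω.
Fractional drop under load = R_th/(R_th + R_L) = 367.4 / (367.4 + 13400) = 0.02669.
So the output falls by 2.67 %.

2.67 %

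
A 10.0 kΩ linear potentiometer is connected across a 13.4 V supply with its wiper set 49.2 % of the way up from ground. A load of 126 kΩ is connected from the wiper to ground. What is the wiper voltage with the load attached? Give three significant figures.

The wiper splits the pot into (1−α)R = 5.080 kΩ above and αR = 4.920 kΩ below.
Lower section ‖ load = 4.735 kΩ.
V_wiper = 13.4 × 4.735/(5.080 + 4.735) = 6.46 V.

V ≈ 6.46 V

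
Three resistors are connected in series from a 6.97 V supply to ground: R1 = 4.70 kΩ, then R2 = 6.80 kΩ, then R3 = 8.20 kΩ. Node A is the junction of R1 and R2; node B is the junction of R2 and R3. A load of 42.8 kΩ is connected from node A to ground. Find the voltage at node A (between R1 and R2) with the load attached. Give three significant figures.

V ≈ 4.90 V

Below node A the series string R2+R3 = 15.00 kΩ sits in parallel with the 42.8 kΩ load: 11.11 kΩ.
V_A = 6.97 × 11.11/(4.70 + 11.11) = 4.90 V.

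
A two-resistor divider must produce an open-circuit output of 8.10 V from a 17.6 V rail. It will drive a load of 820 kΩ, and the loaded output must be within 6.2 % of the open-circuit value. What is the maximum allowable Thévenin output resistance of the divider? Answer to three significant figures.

R_th ≤ 54.2 kΩ

Loading drop = R_th/(R_th + R_L) ≤ 0.0620, so R_th ≤ R_L · ε/(1−ε) = 820 kΩ × 0.0620/0.9380 = 54.2 kΩ.
(Any R1, R2 with R2/(R1+R2) = 0.460 and R1‖R2 ≤ 54.2 kΩ will meet the spec.)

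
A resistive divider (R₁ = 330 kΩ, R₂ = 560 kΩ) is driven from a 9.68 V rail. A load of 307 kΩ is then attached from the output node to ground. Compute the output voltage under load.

The load sits in parallel with R₂: R₂‖R_L = (560 × 307) / (560 + 307) = 198.3 kΩ.
V_out = 9.68 × 198.3 / (330 + 198.3) = 9.68 × 198.3/528.3 = 3.63 V.
(Unloaded it would have been 6.09 V.)

V_out ≈ 3.63 V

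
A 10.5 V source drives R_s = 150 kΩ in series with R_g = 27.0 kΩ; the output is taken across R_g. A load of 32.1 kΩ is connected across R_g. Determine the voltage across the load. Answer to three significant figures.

The load sits in parallel with R_g: R_g‖R_L = (27.0 × 32.1) / (27.0 + 32.1) = 14.66 kΩ.
V_out = 10.5 × 14.66 / (150 + 14.66) = 10.5 × 14.66/164.7 = 0.935 V.

V_out ≈ 0.935 V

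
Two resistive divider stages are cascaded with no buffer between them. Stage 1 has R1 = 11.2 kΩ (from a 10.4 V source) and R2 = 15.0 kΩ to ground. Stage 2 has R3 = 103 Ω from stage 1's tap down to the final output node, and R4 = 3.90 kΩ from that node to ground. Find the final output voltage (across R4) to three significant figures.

Stage 2 presents R3+R4 = 4003 Ω as a load on stage 1's tap.
Stage 1's lower leg becomes R2‖(R3+R4) = 3160 Ω, so V_mid = 10.4 × 3160/14360 = 2.288 V.
Stage 2 is itself unloaded: V_out = V_mid × R4/(R3+R4) = 2.288 × 3900/4003 = 2.23 V.

V_out ≈ 2.23 V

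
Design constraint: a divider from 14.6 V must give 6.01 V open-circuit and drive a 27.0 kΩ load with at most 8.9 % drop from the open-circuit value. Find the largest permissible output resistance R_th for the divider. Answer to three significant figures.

R_th ≤ 2.64 kΩ

Loading drop = R_th/(R_th + R_L) ≤ 0.0890, so R_th ≤ R_L · ε/(1−ε) = 27.0 kΩ × 0.0890/0.9110 = 2.64 kΩ.
(Any R1, R2 with R2/(R1+R2) = 0.412 and R1‖R2 ≤ 2.64 kΩ will meet the spec.)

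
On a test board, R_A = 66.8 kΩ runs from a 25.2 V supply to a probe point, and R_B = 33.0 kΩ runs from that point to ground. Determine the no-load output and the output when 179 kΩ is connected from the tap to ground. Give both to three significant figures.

Open-circuit: V = 25.2 × 33.0/(66.8 + 33.0) = 8.33 V.
With the load, R_B becomes R_B‖R_L = 27.86 kΩ, so V = 25.2 × 27.86/94.66 = 7.42 V.

Unloaded: 8.33 V; loaded: 7.42 V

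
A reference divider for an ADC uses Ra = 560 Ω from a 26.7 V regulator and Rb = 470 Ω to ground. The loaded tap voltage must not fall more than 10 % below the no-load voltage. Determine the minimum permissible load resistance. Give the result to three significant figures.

R_L(min) ≈ 2.30 kΩ

Output resistance R_th = Ra‖Rb = (560 × 470)/1030 = 255.5 Ω.
The fractional drop is R_th/(R_th + R_L); requiring this ≤ 0.100 gives R_L ≥ R_th(1/0.100 − 1) = 255.5 × 9.000 = 2.30 kΩ.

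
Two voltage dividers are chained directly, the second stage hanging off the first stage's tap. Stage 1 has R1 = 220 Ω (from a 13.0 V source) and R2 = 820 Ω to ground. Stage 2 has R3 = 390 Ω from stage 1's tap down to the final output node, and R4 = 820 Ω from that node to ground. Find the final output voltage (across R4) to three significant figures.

V_out ≈ 6.08 V

Stage 2 presents R3+R4 = 1210 Ω as a load on stage 1's tap.
Stage 1's lower leg becomes R2‖(R3+R4) = 488.8 Ω, so V_mid = 13.0 × 488.8/708.8 = 8.965 V.
Stage 2 is itself unloaded: V_out = V_mid × R4/(R3+R4) = 8.965 × 820/1210 = 6.08 V.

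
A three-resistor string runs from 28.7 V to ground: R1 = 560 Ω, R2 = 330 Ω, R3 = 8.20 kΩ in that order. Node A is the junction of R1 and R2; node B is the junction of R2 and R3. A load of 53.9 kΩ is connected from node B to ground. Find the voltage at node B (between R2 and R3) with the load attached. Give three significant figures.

V ≈ 25.5 V

At node B, R3 is in parallel with the load: R3‖R_L = 7117 Ω.
Below node A the resistance is R2 + (R3‖R_L) = 7447 Ω, so V_A = 28.7 × 7447/8007 = 26.69 V.
Then V_B = V_A × (R3‖R_L)/(R2 + R3‖R_L) = 26.69 × 7117/7447 = 25.5 V.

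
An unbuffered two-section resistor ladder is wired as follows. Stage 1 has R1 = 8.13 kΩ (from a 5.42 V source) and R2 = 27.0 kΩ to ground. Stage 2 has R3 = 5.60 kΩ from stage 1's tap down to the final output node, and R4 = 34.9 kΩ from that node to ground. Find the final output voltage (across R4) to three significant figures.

V_out ≈ 3.11 V

Stage 2 presents R3+R4 = 40.50 kΩ as a load on stage 1's tap.
Stage 1's lower leg becomes R2‖(R3+R4) = 16.20 kΩ, so V_mid = 5.42 × 16.20/24.33 = 3.609 V.
Stage 2 is itself unloaded: V_out = V_mid × R4/(R3+R4) = 3.609 × 34.9/40.50 = 3.11 V.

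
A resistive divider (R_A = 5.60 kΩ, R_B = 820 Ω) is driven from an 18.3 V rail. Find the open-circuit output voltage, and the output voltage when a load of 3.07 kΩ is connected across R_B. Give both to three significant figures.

Open-circuit: V = 18.3 × 820/(5600 + 820) = 2.34 V.
With the load, R_B becomes R_B‖R_L = 647.1 Ω, so V = 18.3 × 647.1/6247 = 1.90 V.

Unloaded: 2.34 V; loaded: 1.90 V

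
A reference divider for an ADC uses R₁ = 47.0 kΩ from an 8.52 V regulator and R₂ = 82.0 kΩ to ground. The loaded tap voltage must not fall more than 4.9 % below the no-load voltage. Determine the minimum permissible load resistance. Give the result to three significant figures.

Output resistance R_th = R₁‖R₂ = (47.0 × 82.0)/129.0 = 29.88 kΩ.
The fractional drop is R_th/(R_th + R_L); requiring this ≤ 0.0490 gives R_L ≥ R_th(1/0.0490 − 1) = 29.88 × 19.41 = 580 kΩ.

R_L(min) ≈ 580 kΩ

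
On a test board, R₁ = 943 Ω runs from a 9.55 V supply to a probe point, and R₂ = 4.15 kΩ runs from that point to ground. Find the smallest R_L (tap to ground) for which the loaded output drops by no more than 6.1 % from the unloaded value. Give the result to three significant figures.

R_L(min) ≈ 11.8 kΩ

Output resistance R_th = R₁‖R₂ = (943 × 4150)/5093 = 768.4 Ω.
The fractional drop is R_th/(R_th + R_L); requiring this ≤ 0.0610 gives R_L ≥ R_th(1/0.0610 − 1) = 768.4 × 15.39 = 11.8 kΩ.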